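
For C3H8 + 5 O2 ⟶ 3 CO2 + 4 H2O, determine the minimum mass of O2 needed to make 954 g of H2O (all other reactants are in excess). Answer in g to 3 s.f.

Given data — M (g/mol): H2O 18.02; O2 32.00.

2120 g

n(H2O) = 954 / 18.02 = 52.94 mol
n(O2) = (5/4) × 52.94 = 66.18 mol
mass = 66.18 × 32.00 = 2118 g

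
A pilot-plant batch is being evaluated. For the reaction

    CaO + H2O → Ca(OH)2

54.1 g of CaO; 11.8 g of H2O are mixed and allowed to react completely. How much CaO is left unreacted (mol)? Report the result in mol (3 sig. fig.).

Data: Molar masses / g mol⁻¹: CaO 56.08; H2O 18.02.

0.310 mol

n(CaO) = 54.10 / 56.08 = 0.9647 mol
n(H2O) = 11.80 / 18.02 = 0.6548 mol
n/ν for CaO = 0.9647/1 = 0.9647
n/ν for H2O = 0.6548/1 = 0.6548
Smallest n/ν is H2O → limiting reagent.
CaO consumed = (1/1) × 0.6548 = 0.6548 mol
CaO remaining = 0.9647 − 0.6548 = 0.3099 mol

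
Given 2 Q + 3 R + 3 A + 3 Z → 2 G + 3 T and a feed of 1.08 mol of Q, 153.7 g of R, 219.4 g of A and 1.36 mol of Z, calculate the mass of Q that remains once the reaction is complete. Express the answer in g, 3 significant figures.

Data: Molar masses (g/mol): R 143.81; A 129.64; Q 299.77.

110 g

n(Q) = 1.080 mol
n(R) = 153.7 / 143.81 = 1.069 mol
n(A) = 219.4 / 129.64 = 1.692 mol
n(Z) = 1.360 mol
n/ν for Q = 1.080/2 = 0.5400
n/ν for R = 1.069/3 = 0.3563
n/ν for A = 1.692/3 = 0.5640
n/ν for Z = 1.360/3 = 0.4533
Smallest n/ν is R → limiting reagent.
Q consumed = (2/3) × 1.069 = 0.7127 mol
Q remaining = 1.080 − 0.7127 = 0.3673 mol
mass = 0.3673 × 299.77 = 110.1 g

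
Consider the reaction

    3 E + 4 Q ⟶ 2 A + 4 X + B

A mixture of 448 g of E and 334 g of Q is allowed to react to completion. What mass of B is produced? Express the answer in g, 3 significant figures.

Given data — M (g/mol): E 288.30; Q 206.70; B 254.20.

103 g

n(E) = 448.0 / 288.30 = 1.554 mol
n(Q) = 334.0 / 206.70 = 1.616 mol
n/ν → E: 0.5180, Q: 0.4040; Q is limiting.
n(B) = (1/4) × 1.616 = 0.4040 mol
mass = 0.4040 × 254.20 = 102.7 g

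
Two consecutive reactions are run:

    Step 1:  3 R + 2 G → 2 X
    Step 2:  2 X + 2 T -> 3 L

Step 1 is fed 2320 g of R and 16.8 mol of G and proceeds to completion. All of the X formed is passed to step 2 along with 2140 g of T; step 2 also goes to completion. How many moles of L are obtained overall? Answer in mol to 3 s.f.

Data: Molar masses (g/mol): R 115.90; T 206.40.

15.6 mol

Step 1:
n(R) = 2320 / 115.90 = 20.02 mol
n(G) = 16.80 mol
n/ν for R = 20.02/3 = 6.673
n/ν for G = 16.80/2 = 8.400
Smallest n/ν is R → limiting reagent.
n(X) produced = (2/3) × 20.02 = 13.35 mol
Step 2:
n(X) available = 13.35 mol
n(T) = 2140 / 206.40 = 10.37 mol
n/ν for X = 13.35/2 = 6.675
n/ν for T = 10.37/2 = 5.185
Smallest n/ν is T → limiting reagent.
n(L) = (3/2) × 10.37 = 15.56 mol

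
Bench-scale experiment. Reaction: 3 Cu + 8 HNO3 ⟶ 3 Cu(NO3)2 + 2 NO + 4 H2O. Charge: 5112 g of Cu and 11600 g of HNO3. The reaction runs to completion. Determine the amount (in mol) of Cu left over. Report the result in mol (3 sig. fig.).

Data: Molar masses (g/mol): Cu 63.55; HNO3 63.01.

n(Cu) = 5112 / 63.55 = 80.44 mol
n(HNO3) = 11600 / 63.01 = 184.1 mol
n/ν for Cu = 80.44/3 = 26.81
n/ν for HNO3 = 184.1/8 = 23.01
Smallest n/ν is HNO3 → limiting reagent.
Cu consumed = (3/8) × 184.1 = 69.04 mol
Cu remaining = 80.44 − 69.04 = 11.40 mol

11.4 mol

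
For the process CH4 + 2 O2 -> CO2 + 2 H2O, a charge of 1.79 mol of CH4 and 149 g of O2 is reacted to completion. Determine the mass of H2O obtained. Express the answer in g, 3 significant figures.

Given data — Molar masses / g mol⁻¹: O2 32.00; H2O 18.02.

64.5 g

n(CH4) = 1.790 mol
n(O2) = 149.0 / 32.00 = 4.656 mol
n/ν for CH4 = 1.790/1 = 1.790
n/ν for O2 = 4.656/2 = 2.328
Smallest n/ν is CH4 → limiting reagent.
n(H2O) = (2/1) × 1.790 = 3.580 mol
mass = 3.580 × 18.02 = 64.51 g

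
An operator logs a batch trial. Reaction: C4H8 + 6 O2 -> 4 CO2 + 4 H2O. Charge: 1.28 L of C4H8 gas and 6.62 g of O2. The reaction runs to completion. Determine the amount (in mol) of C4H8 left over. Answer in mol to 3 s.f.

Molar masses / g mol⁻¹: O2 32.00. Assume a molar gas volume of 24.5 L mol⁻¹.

n(C4H8) = 1.280 / 24.5 = 0.05224 mol
n(O2) = 6.620 / 32.00 = 0.2069 mol
n/ν for C4H8 = 0.05224/1 = 0.05224
n/ν for O2 = 0.2069/6 = 0.03448
Smallest n/ν is O2 → limiting reagent.
C4H8 consumed = (1/6) × 0.2069 = 0.03448 mol
C4H8 remaining = 0.05224 − 0.03448 = 0.01776 mol

0.0178 mol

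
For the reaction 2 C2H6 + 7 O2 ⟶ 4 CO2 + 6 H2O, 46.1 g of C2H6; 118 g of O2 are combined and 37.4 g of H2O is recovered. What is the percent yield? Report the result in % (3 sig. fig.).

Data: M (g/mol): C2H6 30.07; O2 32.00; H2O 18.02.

n(C2H6) = 46.10 / 30.07 = 1.533 mol
n(O2) = 118.0 / 32.00 = 3.688 mol
n/ν for C2H6 = 1.533/2 = 0.7665
n/ν for O2 = 3.688/7 = 0.5269
Smallest n/ν is O2 → limiting reagent.
theoretical n(H2O) = (6/7) × 3.688 = 3.161 mol → 56.96 g
% yield = 37.4 / 56.96 × 100 = 65.66 %

65.7 %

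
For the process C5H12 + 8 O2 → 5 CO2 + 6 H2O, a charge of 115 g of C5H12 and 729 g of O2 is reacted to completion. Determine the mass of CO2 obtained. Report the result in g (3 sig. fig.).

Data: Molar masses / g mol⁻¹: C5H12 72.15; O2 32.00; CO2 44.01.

351 g

n(C5H12) = 115.0 / 72.15 = 1.594 mol
n(O2) = 729.0 / 32.00 = 22.78 mol
n/ν → C5H12: 1.594, O2: 2.848; C5H12 is limiting.
n(CO2) = (5/1) × 1.594 = 7.970 mol
mass = 7.970 × 44.01 = 350.8 g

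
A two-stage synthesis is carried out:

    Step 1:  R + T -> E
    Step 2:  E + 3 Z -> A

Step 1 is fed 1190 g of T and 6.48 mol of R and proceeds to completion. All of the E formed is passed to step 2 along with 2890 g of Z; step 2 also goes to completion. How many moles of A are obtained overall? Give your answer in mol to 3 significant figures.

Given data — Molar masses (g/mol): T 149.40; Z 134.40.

6.48 mol

Step 1:
n(T) = 1190 / 149.40 = 7.965 mol
n(R) = 6.480 mol
n/ν for T = 7.965/1 = 7.965
n/ν for R = 6.480/1 = 6.480
Smallest n/ν is R → limiting reagent.
n(E) produced = (1/1) × 6.480 = 6.480 mol
Step 2:
n(E) available = 6.480 mol
n(Z) = 2890 / 134.40 = 21.50 mol
n/ν for E = 6.480/1 = 6.480
n/ν for Z = 21.50/3 = 7.167
Smallest n/ν is E → limiting reagent.
n(A) = (1/1) × 6.480 = 6.480 mol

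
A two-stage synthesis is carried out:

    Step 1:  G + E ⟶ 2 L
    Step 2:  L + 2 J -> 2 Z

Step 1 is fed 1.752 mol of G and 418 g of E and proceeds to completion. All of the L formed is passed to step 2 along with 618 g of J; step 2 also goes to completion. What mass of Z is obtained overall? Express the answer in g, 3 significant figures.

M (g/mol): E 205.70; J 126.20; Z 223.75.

1100 g

Step 1:
n(G) = 1.752 mol
n(E) = 418.0 / 205.70 = 2.032 mol
n/ν for G = 1.752/1 = 1.752
n/ν for E = 2.032/1 = 2.032
Smallest n/ν is G → limiting reagent.
n(L) produced = (2/1) × 1.752 = 3.504 mol
Step 2:
n(L) available = 3.504 mol
n(J) = 618.0 / 126.20 = 4.897 mol
n/ν for L = 3.504/1 = 3.504
n/ν for J = 4.897/2 = 2.449
Smallest n/ν is J → limiting reagent.
n(Z) = (2/2) × 4.897 = 4.897 mol
mass = 4.897 × 223.75 = 1096 g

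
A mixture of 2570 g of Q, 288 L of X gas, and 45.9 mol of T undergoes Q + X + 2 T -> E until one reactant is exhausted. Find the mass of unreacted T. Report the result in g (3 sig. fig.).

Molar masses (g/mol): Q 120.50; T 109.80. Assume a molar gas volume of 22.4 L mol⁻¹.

n(Q) = 2570 / 120.50 = 21.33 mol
n(X) = 288.0 / 22.4 = 12.86 mol
n(T) = 45.90 mol
n/ν → Q: 21.33, X: 12.86, T: 22.95; X is limiting.
T consumed = (2/1) × 12.86 = 25.72 mol
T remaining = 45.90 − 25.72 = 20.18 mol
mass = 20.18 × 109.80 = 2216 g

2220 g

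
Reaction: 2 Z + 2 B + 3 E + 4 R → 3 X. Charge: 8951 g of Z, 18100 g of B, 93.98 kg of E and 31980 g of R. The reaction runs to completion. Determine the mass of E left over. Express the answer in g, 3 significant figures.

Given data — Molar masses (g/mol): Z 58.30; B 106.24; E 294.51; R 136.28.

n(Z) = 8951 / 58.30 = 153.5 mol
n(B) = 18100 / 106.24 = 170.4 mol
n(E) = 93.98×1000 / 294.51 = 319.1 mol
n(R) = 31980 / 136.28 = 234.7 mol
n/ν → Z: 76.75, B: 85.20, E: 106.4, R: 58.68; R is limiting.
E consumed = (3/4) × 234.7 = 176.0 mol
E remaining = 319.1 − 176.0 = 143.1 mol
mass = 143.1 × 294.51 = 42140 g

42100 g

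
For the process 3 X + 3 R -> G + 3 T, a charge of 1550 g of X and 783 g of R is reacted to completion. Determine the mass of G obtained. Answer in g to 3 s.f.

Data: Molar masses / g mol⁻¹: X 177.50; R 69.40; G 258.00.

751 g

n(X) = 1550 / 177.50 = 8.732 mol
n(R) = 783.0 / 69.40 = 11.28 mol
n/ν → X: 2.911, R: 3.760; X is limiting.
n(G) = (1/3) × 8.732 = 2.911 mol
mass = 2.911 × 258.00 = 751.0 g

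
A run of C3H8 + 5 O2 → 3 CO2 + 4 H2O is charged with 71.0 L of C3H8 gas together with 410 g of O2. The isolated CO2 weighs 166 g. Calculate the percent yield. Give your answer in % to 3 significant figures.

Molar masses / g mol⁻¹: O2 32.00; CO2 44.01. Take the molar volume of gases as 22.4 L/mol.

49.1 %

n(C3H8) = 71.00 / 22.4 = 3.170 mol
n(O2) = 410.0 / 32.00 = 12.81 mol
n/ν → C3H8: 3.170, O2: 2.562; O2 is limiting.
theoretical n(CO2) = (3/5) × 12.81 = 7.686 mol → 338.3 g
% yield = 166 / 338.3 × 100 = 49.07 %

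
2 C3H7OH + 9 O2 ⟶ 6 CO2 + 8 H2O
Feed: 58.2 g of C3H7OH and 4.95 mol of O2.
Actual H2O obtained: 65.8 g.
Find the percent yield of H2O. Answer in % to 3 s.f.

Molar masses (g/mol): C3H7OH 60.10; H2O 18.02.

94.3 %

n(C3H7OH) = 58.20 / 60.10 = 0.9684 mol
n(O2) = 4.950 mol
n/ν for C3H7OH = 0.9684/2 = 0.4842
n/ν for O2 = 4.950/9 = 0.5500
Smallest n/ν is C3H7OH → limiting reagent.
theoretical n(H2O) = (8/2) × 0.9684 = 3.874 mol → 69.81 g
% yield = 65.8 / 69.81 × 100 = 94.26 %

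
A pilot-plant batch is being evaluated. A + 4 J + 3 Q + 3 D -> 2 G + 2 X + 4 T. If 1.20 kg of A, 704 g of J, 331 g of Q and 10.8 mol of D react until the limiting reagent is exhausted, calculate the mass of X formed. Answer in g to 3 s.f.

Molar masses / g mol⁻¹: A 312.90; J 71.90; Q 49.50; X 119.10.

n(A) = 1.200×1000 / 312.90 = 3.835 mol
n(J) = 704.0 / 71.90 = 9.791 mol
n(Q) = 331.0 / 49.50 = 6.687 mol
n(D) = 10.80 mol
n/ν for A = 3.835/1 = 3.835
n/ν for J = 9.791/4 = 2.448
n/ν for Q = 6.687/3 = 2.229
n/ν for D = 10.80/3 = 3.600
Smallest n/ν is Q → limiting reagent.
n(X) = (2/3) × 6.687 = 4.458 mol
mass = 4.458 × 119.10 = 530.9 g

531 g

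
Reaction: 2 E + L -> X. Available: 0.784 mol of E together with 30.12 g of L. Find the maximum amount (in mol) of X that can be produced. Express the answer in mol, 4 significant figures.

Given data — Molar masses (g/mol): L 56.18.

n(E) = 0.7840 mol
n(L) = 30.12 / 56.18 = 0.5361 mol
n/ν for E = 0.7840/2 = 0.3920
n/ν for L = 0.5361/1 = 0.5361
Smallest n/ν is E → limiting reagent.
n(X) = (1/2) × 0.7840 = 0.3920 mol

0.3920 mol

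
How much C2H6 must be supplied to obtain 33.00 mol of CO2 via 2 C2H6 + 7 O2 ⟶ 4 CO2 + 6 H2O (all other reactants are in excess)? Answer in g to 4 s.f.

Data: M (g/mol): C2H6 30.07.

n(CO2) = 33.00 mol
n(C2H6) = (2/4) × 33.00 = 16.50 mol
mass = 16.50 × 30.07 = 496.2 g

496.2 g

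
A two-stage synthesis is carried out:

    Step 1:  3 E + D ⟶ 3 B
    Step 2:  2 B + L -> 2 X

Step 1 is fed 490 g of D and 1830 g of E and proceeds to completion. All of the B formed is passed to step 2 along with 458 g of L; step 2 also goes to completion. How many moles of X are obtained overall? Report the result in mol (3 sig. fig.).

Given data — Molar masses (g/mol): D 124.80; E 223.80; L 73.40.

8.18 mol

Step 1:
n(D) = 490.0 / 124.80 = 3.926 mol
n(E) = 1830 / 223.80 = 8.177 mol
n/ν for D = 3.926/1 = 3.926
n/ν for E = 8.177/3 = 2.726
Smallest n/ν is E → limiting reagent.
n(B) produced = (3/3) × 8.177 = 8.177 mol
Step 2:
n(B) available = 8.177 mol
n(L) = 458.0 / 73.40 = 6.240 mol
n/ν for B = 8.177/2 = 4.089
n/ν for L = 6.240/1 = 6.240
Smallest n/ν is B → limiting reagent.
n(X) = (2/2) × 8.177 = 8.177 mol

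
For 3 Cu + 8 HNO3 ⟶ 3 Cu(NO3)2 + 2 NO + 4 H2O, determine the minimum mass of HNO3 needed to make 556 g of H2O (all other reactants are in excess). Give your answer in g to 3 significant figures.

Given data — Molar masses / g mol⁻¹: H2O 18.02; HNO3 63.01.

n(H2O) = 556 / 18.02 = 30.85 mol
n(HNO3) = (8/4) × 30.85 = 61.70 mol
mass = 61.70 × 63.01 = 3888 g

3890 g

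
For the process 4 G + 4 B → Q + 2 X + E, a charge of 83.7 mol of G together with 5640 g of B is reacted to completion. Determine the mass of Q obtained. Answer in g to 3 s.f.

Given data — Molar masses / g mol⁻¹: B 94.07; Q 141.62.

2120 g

n(G) = 83.70 mol
n(B) = 5640 / 94.07 = 59.96 mol
n/ν for G = 83.70/4 = 20.93
n/ν for B = 59.96/4 = 14.99
Smallest n/ν is B → limiting reagent.
n(Q) = (1/4) × 59.96 = 14.99 mol
mass = 14.99 × 141.62 = 2123 g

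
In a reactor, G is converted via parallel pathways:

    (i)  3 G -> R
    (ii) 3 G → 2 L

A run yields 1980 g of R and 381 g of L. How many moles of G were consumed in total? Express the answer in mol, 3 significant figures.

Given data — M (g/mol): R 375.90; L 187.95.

18.8 mol

n(R) = 1980 / 375.90 = 5.267 mol
n(L) = 381 / 187.95 = 2.027 mol
n(G) via (i) = (3/1)×5.267 = 15.80 mol
n(G) via (ii) = (3/2)×2.027 = 3.041 mol
total n(G) = 15.80 + 3.041 = 18.84 mol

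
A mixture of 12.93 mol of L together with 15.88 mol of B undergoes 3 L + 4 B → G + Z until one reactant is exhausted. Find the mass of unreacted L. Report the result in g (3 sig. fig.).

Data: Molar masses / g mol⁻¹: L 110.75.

n(L) = 12.93 mol
n(B) = 15.88 mol
n/ν for L = 12.93/3 = 4.310
n/ν for B = 15.88/4 = 3.970
Smallest n/ν is B → limiting reagent.
L consumed = (3/4) × 15.88 = 11.91 mol
L remaining = 12.93 − 11.91 = 1.020 mol
mass = 1.020 × 110.75 = 113.0 g

113 g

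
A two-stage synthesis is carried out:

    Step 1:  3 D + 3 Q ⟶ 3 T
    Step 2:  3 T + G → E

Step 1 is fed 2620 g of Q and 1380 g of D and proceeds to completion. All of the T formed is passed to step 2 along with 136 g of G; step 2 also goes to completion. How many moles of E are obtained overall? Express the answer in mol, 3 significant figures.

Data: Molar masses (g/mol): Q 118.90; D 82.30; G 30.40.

4.47 mol

Step 1:
n(Q) = 2620 / 118.90 = 22.04 mol
n(D) = 1380 / 82.30 = 16.77 mol
n/ν for Q = 22.04/3 = 7.347
n/ν for D = 16.77/3 = 5.590
Smallest n/ν is D → limiting reagent.
n(T) produced = (3/3) × 16.77 = 16.77 mol
Step 2:
n(T) available = 16.77 mol
n(G) = 136.0 / 30.40 = 4.474 mol
n/ν for T = 16.77/3 = 5.590
n/ν for G = 4.474/1 = 4.474
Smallest n/ν is G → limiting reagent.
n(E) = (1/1) × 4.474 = 4.474 mol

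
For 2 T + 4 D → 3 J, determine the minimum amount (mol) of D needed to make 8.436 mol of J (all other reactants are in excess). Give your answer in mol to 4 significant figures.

n(J) = 8.436 mol
n(D) = (4/3) × 8.436 = 11.25 mol

11.25 mol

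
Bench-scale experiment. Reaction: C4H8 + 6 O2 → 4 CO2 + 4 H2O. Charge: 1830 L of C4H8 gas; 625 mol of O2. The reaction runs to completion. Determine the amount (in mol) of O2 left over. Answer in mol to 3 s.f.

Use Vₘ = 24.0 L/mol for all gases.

n(C4H8) = 1830 / 24.0 = 76.25 mol
n(O2) = 625.0 mol
n/ν → C4H8: 76.25, O2: 104.2; C4H8 is limiting.
O2 consumed = (6/1) × 76.25 = 457.5 mol
O2 remaining = 625.0 − 457.5 = 167.5 mol

168 mol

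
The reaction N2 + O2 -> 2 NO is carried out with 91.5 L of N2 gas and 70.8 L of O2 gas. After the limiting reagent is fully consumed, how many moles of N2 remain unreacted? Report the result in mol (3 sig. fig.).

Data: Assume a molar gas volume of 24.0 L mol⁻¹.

n(N2) = 91.50 / 24.0 = 3.813 mol
n(O2) = 70.80 / 24.0 = 2.950 mol
n/ν → N2: 3.813, O2: 2.950; O2 is limiting.
N2 consumed = (1/1) × 2.950 = 2.950 mol
N2 remaining = 3.813 − 2.950 = 0.8630 mol

0.863 mol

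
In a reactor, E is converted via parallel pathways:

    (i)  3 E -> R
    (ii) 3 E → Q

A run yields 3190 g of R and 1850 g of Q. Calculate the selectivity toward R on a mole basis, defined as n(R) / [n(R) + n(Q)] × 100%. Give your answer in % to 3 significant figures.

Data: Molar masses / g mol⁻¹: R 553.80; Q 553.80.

63.3 %

n(R) = 3190 / 553.80 = 5.760 mol
n(Q) = 1850 / 553.80 = 3.341 mol
selectivity = 5.760/(5.760+3.341) × 100 = 63.29 %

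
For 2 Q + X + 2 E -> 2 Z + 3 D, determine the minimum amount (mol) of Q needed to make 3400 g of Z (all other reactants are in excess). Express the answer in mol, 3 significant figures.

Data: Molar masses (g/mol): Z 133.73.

25.4 mol

n(Z) = 3400 / 133.73 = 25.42 mol
n(Q) = (2/2) × 25.42 = 25.42 mol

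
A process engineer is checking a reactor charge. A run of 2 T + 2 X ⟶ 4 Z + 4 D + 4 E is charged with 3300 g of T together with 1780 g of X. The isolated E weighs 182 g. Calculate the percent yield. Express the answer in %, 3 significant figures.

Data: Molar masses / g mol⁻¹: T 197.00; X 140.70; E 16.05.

44.8 %

n(T) = 3300 / 197.00 = 16.75 mol
n(X) = 1780 / 140.70 = 12.65 mol
n/ν for T = 16.75/2 = 8.375
n/ν for X = 12.65/2 = 6.325
Smallest n/ν is X → limiting reagent.
theoretical n(E) = (4/2) × 12.65 = 25.30 mol → 406.1 g
% yield = 182 / 406.1 × 100 = 44.82 %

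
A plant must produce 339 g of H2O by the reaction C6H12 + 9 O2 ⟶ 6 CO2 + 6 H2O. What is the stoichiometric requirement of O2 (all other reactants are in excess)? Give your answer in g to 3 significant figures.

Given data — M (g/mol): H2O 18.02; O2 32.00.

903 g

n(H2O) = 339 / 18.02 = 18.81 mol
n(O2) = (9/6) × 18.81 = 28.22 mol
mass = 28.22 × 32.00 = 903.0 g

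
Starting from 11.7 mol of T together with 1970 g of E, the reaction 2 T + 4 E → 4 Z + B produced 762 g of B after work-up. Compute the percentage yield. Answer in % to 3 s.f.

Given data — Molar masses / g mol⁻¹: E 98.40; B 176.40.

n(T) = 11.70 mol
n(E) = 1970 / 98.40 = 20.02 mol
n/ν for T = 11.70/2 = 5.850
n/ν for E = 20.02/4 = 5.005
Smallest n/ν is E → limiting reagent.
theoretical n(B) = (1/4) × 20.02 = 5.005 mol → 882.9 g
% yield = 762 / 882.9 × 100 = 86.31 %

86.3 %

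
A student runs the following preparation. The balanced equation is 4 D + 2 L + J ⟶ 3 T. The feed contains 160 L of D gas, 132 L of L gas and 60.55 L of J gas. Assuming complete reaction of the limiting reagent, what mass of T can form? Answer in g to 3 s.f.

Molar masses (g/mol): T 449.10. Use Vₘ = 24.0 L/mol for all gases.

n(D) = 160.0 / 24.0 = 6.667 mol
n(L) = 132.0 / 24.0 = 5.500 mol
n(J) = 60.55 / 24.0 = 2.523 mol
n/ν → D: 1.667, L: 2.750, J: 2.523; D is limiting.
n(T) = (3/4) × 6.667 = 5.000 mol
mass = 5.000 × 449.10 = 2246 g

2250 g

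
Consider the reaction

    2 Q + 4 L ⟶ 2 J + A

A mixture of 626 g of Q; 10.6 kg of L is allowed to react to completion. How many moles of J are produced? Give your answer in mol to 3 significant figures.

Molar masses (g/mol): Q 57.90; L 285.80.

n(Q) = 626.0 / 57.90 = 10.81 mol
n(L) = 10.60×1000 / 285.80 = 37.09 mol
n/ν → Q: 5.405, L: 9.273; Q is limiting.
n(J) = (2/2) × 10.81 = 10.81 mol

10.8 mol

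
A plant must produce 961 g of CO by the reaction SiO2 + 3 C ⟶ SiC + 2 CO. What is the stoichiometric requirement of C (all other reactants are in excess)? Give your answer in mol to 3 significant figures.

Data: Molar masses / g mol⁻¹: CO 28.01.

n(CO) = 961 / 28.01 = 34.31 mol
n(C) = (3/2) × 34.31 = 51.47 mol

51.5 mol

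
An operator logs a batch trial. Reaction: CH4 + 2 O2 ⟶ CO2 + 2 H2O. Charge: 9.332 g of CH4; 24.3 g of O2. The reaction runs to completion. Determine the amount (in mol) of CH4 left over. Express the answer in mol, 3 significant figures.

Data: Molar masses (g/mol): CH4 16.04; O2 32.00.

n(CH4) = 9.332 / 16.04 = 0.5818 mol
n(O2) = 24.30 / 32.00 = 0.7594 mol
n/ν → CH4: 0.5818, O2: 0.3797; O2 is limiting.
CH4 consumed = (1/2) × 0.7594 = 0.3797 mol
CH4 remaining = 0.5818 − 0.3797 = 0.2021 mol

0.202 mol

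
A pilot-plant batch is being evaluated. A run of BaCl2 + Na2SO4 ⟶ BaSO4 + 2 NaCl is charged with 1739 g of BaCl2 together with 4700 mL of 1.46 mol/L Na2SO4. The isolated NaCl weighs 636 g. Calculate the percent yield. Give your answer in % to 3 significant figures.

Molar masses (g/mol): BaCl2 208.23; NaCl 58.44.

n(BaCl2) = 1739 / 208.23 = 8.351 mol
n(Na2SO4) = 1.46 × 4700/1000 = 6.862 mol
n/ν for BaCl2 = 8.351/1 = 8.351
n/ν for Na2SO4 = 6.862/1 = 6.862
Smallest n/ν is Na2SO4 → limiting reagent.
theoretical n(NaCl) = (2/1) × 6.862 = 13.72 mol → 801.8 g
% yield = 636 / 801.8 × 100 = 79.32 %

79.3 %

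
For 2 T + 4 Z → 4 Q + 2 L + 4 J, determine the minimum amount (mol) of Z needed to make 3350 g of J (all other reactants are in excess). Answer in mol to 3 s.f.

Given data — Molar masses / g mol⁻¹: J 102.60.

n(J) = 3350 / 102.60 = 32.65 mol
n(Z) = (4/4) × 32.65 = 32.65 mol

32.7 mol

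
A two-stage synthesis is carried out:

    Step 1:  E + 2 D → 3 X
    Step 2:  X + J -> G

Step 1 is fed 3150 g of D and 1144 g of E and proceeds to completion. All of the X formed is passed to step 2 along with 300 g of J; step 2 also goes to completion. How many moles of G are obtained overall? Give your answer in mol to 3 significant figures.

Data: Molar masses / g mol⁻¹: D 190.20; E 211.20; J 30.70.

Step 1:
n(D) = 3150 / 190.20 = 16.56 mol
n(E) = 1144 / 211.20 = 5.417 mol
n/ν for D = 16.56/2 = 8.280
n/ν for E = 5.417/1 = 5.417
Smallest n/ν is E → limiting reagent.
n(X) produced = (3/1) × 5.417 = 16.25 mol
Step 2:
n(X) available = 16.25 mol
n(J) = 300.0 / 30.70 = 9.772 mol
n/ν for X = 16.25/1 = 16.25
n/ν for J = 9.772/1 = 9.772
Smallest n/ν is J → limiting reagent.
n(G) = (1/1) × 9.772 = 9.772 mol

9.77 mol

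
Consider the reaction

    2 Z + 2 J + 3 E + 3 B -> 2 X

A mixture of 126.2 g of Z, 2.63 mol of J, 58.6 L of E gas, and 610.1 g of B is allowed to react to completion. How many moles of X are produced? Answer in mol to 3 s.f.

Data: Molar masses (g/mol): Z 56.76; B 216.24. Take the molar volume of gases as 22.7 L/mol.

n(Z) = 126.2 / 56.76 = 2.223 mol
n(J) = 2.630 mol
n(E) = 58.60 / 22.7 = 2.581 mol
n(B) = 610.1 / 216.24 = 2.821 mol
n/ν for Z = 2.223/2 = 1.112
n/ν for J = 2.630/2 = 1.315
n/ν for E = 2.581/3 = 0.8603
n/ν for B = 2.821/3 = 0.9403
Smallest n/ν is E → limiting reagent.
n(X) = (2/3) × 2.581 = 1.721 mol

1.72 mol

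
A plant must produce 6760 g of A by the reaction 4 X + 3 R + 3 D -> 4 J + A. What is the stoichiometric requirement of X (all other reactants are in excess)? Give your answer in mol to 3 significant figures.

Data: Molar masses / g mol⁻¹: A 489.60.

55.2 mol

n(A) = 6760 / 489.60 = 13.81 mol
n(X) = (4/1) × 13.81 = 55.24 mol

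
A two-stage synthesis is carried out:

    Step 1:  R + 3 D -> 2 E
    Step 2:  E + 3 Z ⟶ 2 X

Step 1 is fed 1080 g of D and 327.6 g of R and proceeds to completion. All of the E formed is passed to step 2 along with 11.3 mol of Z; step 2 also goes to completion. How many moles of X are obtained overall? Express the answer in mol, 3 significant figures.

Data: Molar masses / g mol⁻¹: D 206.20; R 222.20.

5.90 mol

Step 1:
n(D) = 1080 / 206.20 = 5.238 mol
n(R) = 327.6 / 222.20 = 1.474 mol
n/ν → D: 1.746, R: 1.474; R is limiting.
n(E) produced = (2/1) × 1.474 = 2.948 mol
Step 2:
n(E) available = 2.948 mol
n(Z) = 11.30 mol
n/ν → E: 2.948, Z: 3.767; E is limiting.
n(X) = (2/1) × 2.948 = 5.896 mol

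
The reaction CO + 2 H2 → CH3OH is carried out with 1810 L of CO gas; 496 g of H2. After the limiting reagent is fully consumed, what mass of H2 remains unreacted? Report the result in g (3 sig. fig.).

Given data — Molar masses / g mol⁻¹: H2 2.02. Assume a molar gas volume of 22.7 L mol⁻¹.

n(CO) = 1810 / 22.7 = 79.74 mol
n(H2) = 496.0 / 2.02 = 245.5 mol
n/ν for CO = 79.74/1 = 79.74
n/ν for H2 = 245.5/2 = 122.8
Smallest n/ν is CO → limiting reagent.
H2 consumed = (2/1) × 79.74 = 159.5 mol
H2 remaining = 245.5 − 159.5 = 86.00 mol
mass = 86.00 × 2.02 = 173.7 g

174 g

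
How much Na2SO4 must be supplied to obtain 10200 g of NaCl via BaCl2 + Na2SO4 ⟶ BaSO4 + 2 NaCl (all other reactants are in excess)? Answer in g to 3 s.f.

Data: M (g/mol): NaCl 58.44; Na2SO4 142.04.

n(NaCl) = 10200 / 58.44 = 174.5 mol
n(Na2SO4) = (1/2) × 174.5 = 87.25 mol
mass = 87.25 × 142.04 = 12390 g

12400 g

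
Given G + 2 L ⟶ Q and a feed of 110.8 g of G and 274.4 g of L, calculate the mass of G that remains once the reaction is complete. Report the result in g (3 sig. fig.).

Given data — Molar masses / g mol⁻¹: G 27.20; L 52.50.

39.7 g

n(G) = 110.8 / 27.20 = 4.074 mol
n(L) = 274.4 / 52.50 = 5.227 mol
n/ν for G = 4.074/1 = 4.074
n/ν for L = 5.227/2 = 2.614
Smallest n/ν is L → limiting reagent.
G consumed = (1/2) × 5.227 = 2.614 mol
G remaining = 4.074 − 2.614 = 1.460 mol
mass = 1.460 × 27.20 = 39.71 g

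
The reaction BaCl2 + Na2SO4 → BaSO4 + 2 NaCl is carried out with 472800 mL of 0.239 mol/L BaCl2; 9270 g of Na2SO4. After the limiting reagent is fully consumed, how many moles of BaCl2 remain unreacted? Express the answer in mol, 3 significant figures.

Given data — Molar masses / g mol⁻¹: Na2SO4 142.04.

n(BaCl2) = 0.239 × 472800/1000 = 113.0 mol
n(Na2SO4) = 9270 / 142.04 = 65.26 mol
n/ν for BaCl2 = 113.0/1 = 113.0
n/ν for Na2SO4 = 65.26/1 = 65.26
Smallest n/ν is Na2SO4 → limiting reagent.
BaCl2 consumed = (1/1) × 65.26 = 65.26 mol
BaCl2 remaining = 113.0 − 65.26 = 47.74 mol

47.7 mol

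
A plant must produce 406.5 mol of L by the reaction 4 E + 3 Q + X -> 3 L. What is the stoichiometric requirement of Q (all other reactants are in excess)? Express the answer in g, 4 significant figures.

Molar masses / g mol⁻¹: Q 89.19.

n(L) = 406.5 mol
n(Q) = (3/3) × 406.5 = 406.5 mol
mass = 406.5 × 89.19 = 36260 g

36260 g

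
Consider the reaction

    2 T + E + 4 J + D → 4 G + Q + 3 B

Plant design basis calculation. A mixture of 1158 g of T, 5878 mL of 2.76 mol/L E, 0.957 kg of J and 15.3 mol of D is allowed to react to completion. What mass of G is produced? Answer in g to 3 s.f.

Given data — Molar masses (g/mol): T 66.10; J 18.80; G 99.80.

3500 g

n(T) = 1158 / 66.10 = 17.52 mol
n(E) = 2.76 × 5878/1000 = 16.22 mol
n(J) = 0.9570×1000 / 18.80 = 50.90 mol
n(D) = 15.30 mol
n/ν for T = 17.52/2 = 8.760
n/ν for E = 16.22/1 = 16.22
n/ν for J = 50.90/4 = 12.73
n/ν for D = 15.30/1 = 15.30
Smallest n/ν is T → limiting reagent.
n(G) = (4/2) × 17.52 = 35.04 mol
mass = 35.04 × 99.80 = 3497 g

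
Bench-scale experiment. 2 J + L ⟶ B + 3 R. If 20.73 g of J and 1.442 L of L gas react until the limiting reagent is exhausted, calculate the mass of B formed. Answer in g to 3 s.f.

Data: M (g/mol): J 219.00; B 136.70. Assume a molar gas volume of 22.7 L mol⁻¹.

n(J) = 20.73 / 219.00 = 0.09466 mol
n(L) = 1.442 / 22.7 = 0.06352 mol
n/ν for J = 0.09466/2 = 0.04733
n/ν for L = 0.06352/1 = 0.06352
Smallest n/ν is J → limiting reagent.
n(B) = (1/2) × 0.09466 = 0.04733 mol
mass = 0.04733 × 136.70 = 6.470 g

6.47 g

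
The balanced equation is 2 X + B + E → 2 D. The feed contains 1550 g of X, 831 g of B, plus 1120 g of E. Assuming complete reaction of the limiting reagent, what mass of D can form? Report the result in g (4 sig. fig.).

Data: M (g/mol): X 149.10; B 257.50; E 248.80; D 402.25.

2596 g

n(X) = 1550 / 149.10 = 10.40 mol
n(B) = 831.0 / 257.50 = 3.227 mol
n(E) = 1120 / 248.80 = 4.502 mol
n/ν for X = 10.40/2 = 5.200
n/ν for B = 3.227/1 = 3.227
n/ν for E = 4.502/1 = 4.502
Smallest n/ν is B → limiting reagent.
n(D) = (2/1) × 3.227 = 6.454 mol
mass = 6.454 × 402.25 = 2596 g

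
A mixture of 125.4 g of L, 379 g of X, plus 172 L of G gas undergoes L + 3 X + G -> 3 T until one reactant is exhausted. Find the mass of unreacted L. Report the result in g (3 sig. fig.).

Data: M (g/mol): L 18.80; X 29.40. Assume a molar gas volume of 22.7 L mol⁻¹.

44.6 g

n(L) = 125.4 / 18.80 = 6.670 mol
n(X) = 379.0 / 29.40 = 12.89 mol
n(G) = 172.0 / 22.7 = 7.577 mol
n/ν for L = 6.670/1 = 6.670
n/ν for X = 12.89/3 = 4.297
n/ν for G = 7.577/1 = 7.577
Smallest n/ν is X → limiting reagent.
L consumed = (1/3) × 12.89 = 4.297 mol
L remaining = 6.670 − 4.297 = 2.373 mol
mass = 2.373 × 18.80 = 44.61 g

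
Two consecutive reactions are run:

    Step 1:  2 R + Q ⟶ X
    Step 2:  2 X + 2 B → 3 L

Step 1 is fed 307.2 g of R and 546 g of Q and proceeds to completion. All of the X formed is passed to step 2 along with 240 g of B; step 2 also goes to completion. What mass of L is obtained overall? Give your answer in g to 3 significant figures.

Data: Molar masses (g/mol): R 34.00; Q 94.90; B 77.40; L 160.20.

745 g

Step 1:
n(R) = 307.2 / 34.00 = 9.035 mol
n(Q) = 546.0 / 94.90 = 5.753 mol
n/ν → R: 4.518, Q: 5.753; R is limiting.
n(X) produced = (1/2) × 9.035 = 4.518 mol
Step 2:
n(X) available = 4.518 mol
n(B) = 240.0 / 77.40 = 3.101 mol
n/ν → X: 2.259, B: 1.551; B is limiting.
n(L) = (3/2) × 3.101 = 4.652 mol
mass = 4.652 × 160.20 = 745.3 g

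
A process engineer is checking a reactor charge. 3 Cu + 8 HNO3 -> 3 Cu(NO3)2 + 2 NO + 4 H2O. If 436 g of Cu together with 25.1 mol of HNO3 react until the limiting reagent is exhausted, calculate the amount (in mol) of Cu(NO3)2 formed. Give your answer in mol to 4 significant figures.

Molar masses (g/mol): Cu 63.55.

6.861 mol

n(Cu) = 436.0 / 63.55 = 6.861 mol
n(HNO3) = 25.10 mol
n/ν for Cu = 6.861/3 = 2.287
n/ν for HNO3 = 25.10/8 = 3.138
Smallest n/ν is Cu → limiting reagent.
n(Cu(NO3)2) = (3/3) × 6.861 = 6.861 mol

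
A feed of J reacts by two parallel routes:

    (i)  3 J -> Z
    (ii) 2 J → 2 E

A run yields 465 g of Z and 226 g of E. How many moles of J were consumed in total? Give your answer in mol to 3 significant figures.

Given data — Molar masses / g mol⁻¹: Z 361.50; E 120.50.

5.73 mol

n(Z) = 465 / 361.50 = 1.286 mol
n(E) = 226 / 120.50 = 1.876 mol
n(J) via (i) = (3/1)×1.286 = 3.858 mol
n(J) via (ii) = (2/2)×1.876 = 1.876 mol
total n(J) = 3.858 + 1.876 = 5.734 mol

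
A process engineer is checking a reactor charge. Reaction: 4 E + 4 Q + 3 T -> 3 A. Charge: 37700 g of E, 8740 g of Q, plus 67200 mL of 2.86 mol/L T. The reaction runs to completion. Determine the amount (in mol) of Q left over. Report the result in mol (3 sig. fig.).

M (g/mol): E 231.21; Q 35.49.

n(E) = 37700 / 231.21 = 163.1 mol
n(Q) = 8740 / 35.49 = 246.3 mol
n(T) = 2.86 × 67200/1000 = 192.2 mol
n/ν for E = 163.1/4 = 40.78
n/ν for Q = 246.3/4 = 61.58
n/ν for T = 192.2/3 = 64.07
Smallest n/ν is E → limiting reagent.
Q consumed = (4/4) × 163.1 = 163.1 mol
Q remaining = 246.3 − 163.1 = 83.20 mol

83.2 mol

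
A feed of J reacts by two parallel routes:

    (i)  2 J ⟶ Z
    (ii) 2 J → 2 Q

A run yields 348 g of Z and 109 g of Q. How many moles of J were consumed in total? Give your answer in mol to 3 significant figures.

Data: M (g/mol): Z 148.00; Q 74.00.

6.18 mol

n(Z) = 348 / 148.00 = 2.351 mol
n(Q) = 109 / 74.00 = 1.473 mol
n(J) via (i) = (2/1)×2.351 = 4.702 mol
n(J) via (ii) = (2/2)×1.473 = 1.473 mol
total n(J) = 4.702 + 1.473 = 6.175 mol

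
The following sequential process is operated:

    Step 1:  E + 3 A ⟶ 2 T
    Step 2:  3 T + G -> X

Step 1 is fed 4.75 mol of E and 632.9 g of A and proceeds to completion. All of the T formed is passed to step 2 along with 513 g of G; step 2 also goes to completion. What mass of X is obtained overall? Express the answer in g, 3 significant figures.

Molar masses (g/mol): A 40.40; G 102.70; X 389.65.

1230 g

Step 1:
n(E) = 4.750 mol
n(A) = 632.9 / 40.40 = 15.67 mol
n/ν for E = 4.750/1 = 4.750
n/ν for A = 15.67/3 = 5.223
Smallest n/ν is E → limiting reagent.
n(T) produced = (2/1) × 4.750 = 9.500 mol
Step 2:
n(T) available = 9.500 mol
n(G) = 513.0 / 102.70 = 4.995 mol
n/ν for T = 9.500/3 = 3.167
n/ν for G = 4.995/1 = 4.995
Smallest n/ν is T → limiting reagent.
n(X) = (1/3) × 9.500 = 3.167 mol
mass = 3.167 × 389.65 = 1234 g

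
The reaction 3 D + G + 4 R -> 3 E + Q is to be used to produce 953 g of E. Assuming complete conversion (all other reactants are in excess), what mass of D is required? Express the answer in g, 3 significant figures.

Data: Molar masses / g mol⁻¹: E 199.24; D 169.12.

809 g

n(E) = 953 / 199.24 = 4.783 mol
n(D) = (3/3) × 4.783 = 4.783 mol
mass = 4.783 × 169.12 = 808.9 g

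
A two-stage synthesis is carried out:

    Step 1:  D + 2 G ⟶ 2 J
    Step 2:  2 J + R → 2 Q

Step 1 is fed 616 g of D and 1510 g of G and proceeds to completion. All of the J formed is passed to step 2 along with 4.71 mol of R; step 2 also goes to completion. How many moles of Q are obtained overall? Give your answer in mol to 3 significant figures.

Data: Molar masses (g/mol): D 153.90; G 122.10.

8.01 mol

Step 1:
n(D) = 616.0 / 153.90 = 4.003 mol
n(G) = 1510 / 122.10 = 12.37 mol
n/ν for D = 4.003/1 = 4.003
n/ν for G = 12.37/2 = 6.185
Smallest n/ν is D → limiting reagent.
n(J) produced = (2/1) × 4.003 = 8.006 mol
Step 2:
n(J) available = 8.006 mol
n(R) = 4.710 mol
n/ν for J = 8.006/2 = 4.003
n/ν for R = 4.710/1 = 4.710
Smallest n/ν is J → limiting reagent.
n(Q) = (2/2) × 8.006 = 8.006 mol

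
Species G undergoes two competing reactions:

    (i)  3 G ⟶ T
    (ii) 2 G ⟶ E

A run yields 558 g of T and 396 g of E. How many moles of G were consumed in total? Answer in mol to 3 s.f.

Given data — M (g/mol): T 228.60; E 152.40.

12.5 mol

n(T) = 558 / 228.60 = 2.441 mol
n(E) = 396 / 152.40 = 2.598 mol
n(G) via (i) = (3/1)×2.441 = 7.323 mol
n(G) via (ii) = (2/1)×2.598 = 5.196 mol
total n(G) = 7.323 + 5.196 = 12.52 mol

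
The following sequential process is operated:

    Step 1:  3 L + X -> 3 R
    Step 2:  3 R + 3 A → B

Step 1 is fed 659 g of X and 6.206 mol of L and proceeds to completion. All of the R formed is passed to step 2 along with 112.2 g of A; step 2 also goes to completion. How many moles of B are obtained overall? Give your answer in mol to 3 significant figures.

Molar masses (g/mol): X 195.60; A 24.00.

Step 1:
n(X) = 659.0 / 195.60 = 3.369 mol
n(L) = 6.206 mol
n/ν for X = 3.369/1 = 3.369
n/ν for L = 6.206/3 = 2.069
Smallest n/ν is L → limiting reagent.
n(R) produced = (3/3) × 6.206 = 6.206 mol
Step 2:
n(R) available = 6.206 mol
n(A) = 112.2 / 24.00 = 4.675 mol
n/ν for R = 6.206/3 = 2.069
n/ν for A = 4.675/3 = 1.558
Smallest n/ν is A → limiting reagent.
n(B) = (1/3) × 4.675 = 1.558 mol

1.56 mol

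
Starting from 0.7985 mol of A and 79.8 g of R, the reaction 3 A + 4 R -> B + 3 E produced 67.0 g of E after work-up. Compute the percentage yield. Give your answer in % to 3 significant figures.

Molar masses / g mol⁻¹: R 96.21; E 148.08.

72.7 %

n(A) = 0.7985 mol
n(R) = 79.80 / 96.21 = 0.8294 mol
n/ν → A: 0.2662, R: 0.2074; R is limiting.
theoretical n(E) = (3/4) × 0.8294 = 0.6221 mol → 92.12 g
% yield = 67.0 / 92.12 × 100 = 72.73 %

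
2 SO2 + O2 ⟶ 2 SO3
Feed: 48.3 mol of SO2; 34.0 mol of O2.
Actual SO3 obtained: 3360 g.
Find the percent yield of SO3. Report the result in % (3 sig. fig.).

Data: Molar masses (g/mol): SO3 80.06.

86.9 %

n(SO2) = 48.30 mol
n(O2) = 34.00 mol
n/ν for SO2 = 48.30/2 = 24.15
n/ν for O2 = 34.00/1 = 34.00
Smallest n/ν is SO2 → limiting reagent.
theoretical n(SO3) = (2/2) × 48.30 = 48.30 mol → 3867 g
% yield = 3360 / 3867 × 100 = 86.89 %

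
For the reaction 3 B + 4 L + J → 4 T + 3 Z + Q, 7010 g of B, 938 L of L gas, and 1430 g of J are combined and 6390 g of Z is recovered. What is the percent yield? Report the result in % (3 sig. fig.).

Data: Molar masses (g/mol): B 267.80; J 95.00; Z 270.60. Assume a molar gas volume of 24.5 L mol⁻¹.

90.2 %

n(B) = 7010 / 267.80 = 26.18 mol
n(L) = 938.0 / 24.5 = 38.29 mol
n(J) = 1430 / 95.00 = 15.05 mol
n/ν for B = 26.18/3 = 8.727
n/ν for L = 38.29/4 = 9.573
n/ν for J = 15.05/1 = 15.05
Smallest n/ν is B → limiting reagent.
theoretical n(Z) = (3/3) × 26.18 = 26.18 mol → 7084 g
% yield = 6390 / 7084 × 100 = 90.20 %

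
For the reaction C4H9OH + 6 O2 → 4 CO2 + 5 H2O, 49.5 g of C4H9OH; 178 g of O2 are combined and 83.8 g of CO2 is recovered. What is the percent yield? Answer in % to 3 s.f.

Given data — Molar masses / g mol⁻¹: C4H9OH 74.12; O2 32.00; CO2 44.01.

n(C4H9OH) = 49.50 / 74.12 = 0.6678 mol
n(O2) = 178.0 / 32.00 = 5.563 mol
n/ν for C4H9OH = 0.6678/1 = 0.6678
n/ν for O2 = 5.563/6 = 0.9272
Smallest n/ν is C4H9OH → limiting reagent.
theoretical n(CO2) = (4/1) × 0.6678 = 2.671 mol → 117.6 g
% yield = 83.8 / 117.6 × 100 = 71.26 %

71.3 %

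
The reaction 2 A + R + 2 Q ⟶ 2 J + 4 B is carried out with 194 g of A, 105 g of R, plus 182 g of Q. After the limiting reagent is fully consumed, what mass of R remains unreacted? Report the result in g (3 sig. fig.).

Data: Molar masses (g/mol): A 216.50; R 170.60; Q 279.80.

n(A) = 194.0 / 216.50 = 0.8961 mol
n(R) = 105.0 / 170.60 = 0.6155 mol
n(Q) = 182.0 / 279.80 = 0.6505 mol
n/ν for A = 0.8961/2 = 0.4481
n/ν for R = 0.6155/1 = 0.6155
n/ν for Q = 0.6505/2 = 0.3253
Smallest n/ν is Q → limiting reagent.
R consumed = (1/2) × 0.6505 = 0.3253 mol
R remaining = 0.6155 − 0.3253 = 0.2902 mol
mass = 0.2902 × 170.60 = 49.51 g

49.5 g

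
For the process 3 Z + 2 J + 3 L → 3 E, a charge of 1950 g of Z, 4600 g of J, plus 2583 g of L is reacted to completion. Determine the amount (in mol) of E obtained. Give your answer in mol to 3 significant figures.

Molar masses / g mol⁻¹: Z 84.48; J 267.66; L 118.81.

n(Z) = 1950 / 84.48 = 23.08 mol
n(J) = 4600 / 267.66 = 17.19 mol
n(L) = 2583 / 118.81 = 21.74 mol
n/ν for Z = 23.08/3 = 7.693
n/ν for J = 17.19/2 = 8.595
n/ν for L = 21.74/3 = 7.247
Smallest n/ν is L → limiting reagent.
n(E) = (3/3) × 21.74 = 21.74 mol

21.7 mol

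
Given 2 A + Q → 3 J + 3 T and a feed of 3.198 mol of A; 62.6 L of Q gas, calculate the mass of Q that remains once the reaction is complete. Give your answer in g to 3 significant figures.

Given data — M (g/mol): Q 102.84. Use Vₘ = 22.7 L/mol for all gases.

119 g

n(A) = 3.198 mol
n(Q) = 62.60 / 22.7 = 2.758 mol
n/ν for A = 3.198/2 = 1.599
n/ν for Q = 2.758/1 = 2.758
Smallest n/ν is A → limiting reagent.
Q consumed = (1/2) × 3.198 = 1.599 mol
Q remaining = 2.758 − 1.599 = 1.159 mol
mass = 1.159 × 102.84 = 119.2 g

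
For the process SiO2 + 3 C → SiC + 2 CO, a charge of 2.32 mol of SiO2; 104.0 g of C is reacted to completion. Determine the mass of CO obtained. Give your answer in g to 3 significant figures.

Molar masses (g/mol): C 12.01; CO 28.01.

130 g

n(SiO2) = 2.320 mol
n(C) = 104.0 / 12.01 = 8.659 mol
n/ν for SiO2 = 2.320/1 = 2.320
n/ν for C = 8.659/3 = 2.886
Smallest n/ν is SiO2 → limiting reagent.
n(CO) = (2/1) × 2.320 = 4.640 mol
mass = 4.640 × 28.01 = 130.0 g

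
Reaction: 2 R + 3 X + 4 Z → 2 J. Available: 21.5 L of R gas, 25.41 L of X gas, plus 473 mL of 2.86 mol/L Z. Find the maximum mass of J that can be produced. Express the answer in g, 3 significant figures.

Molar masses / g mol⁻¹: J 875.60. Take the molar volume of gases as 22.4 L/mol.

n(R) = 21.50 / 22.4 = 0.9598 mol
n(X) = 25.41 / 22.4 = 1.134 mol
n(Z) = 2.86 × 473.0/1000 = 1.353 mol
n/ν for R = 0.9598/2 = 0.4799
n/ν for X = 1.134/3 = 0.3780
n/ν for Z = 1.353/4 = 0.3383
Smallest n/ν is Z → limiting reagent.
n(J) = (2/4) × 1.353 = 0.6765 mol
mass = 0.6765 × 875.60 = 592.3 g

592 g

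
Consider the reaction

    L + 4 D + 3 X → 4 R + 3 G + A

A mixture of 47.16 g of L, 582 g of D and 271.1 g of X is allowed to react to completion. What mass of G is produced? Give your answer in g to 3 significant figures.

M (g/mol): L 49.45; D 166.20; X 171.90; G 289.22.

456 g

n(L) = 47.16 / 49.45 = 0.9537 mol
n(D) = 582.0 / 166.20 = 3.502 mol
n(X) = 271.1 / 171.90 = 1.577 mol
n/ν for L = 0.9537/1 = 0.9537
n/ν for D = 3.502/4 = 0.8755
n/ν for X = 1.577/3 = 0.5257
Smallest n/ν is X → limiting reagent.
n(G) = (3/3) × 1.577 = 1.577 mol
mass = 1.577 × 289.22 = 456.1 g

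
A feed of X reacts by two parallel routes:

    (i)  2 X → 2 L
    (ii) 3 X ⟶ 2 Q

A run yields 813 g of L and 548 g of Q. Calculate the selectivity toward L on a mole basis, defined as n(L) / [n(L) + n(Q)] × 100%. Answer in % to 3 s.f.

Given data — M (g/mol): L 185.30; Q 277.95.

69.0 %

n(L) = 813 / 185.30 = 4.387 mol
n(Q) = 548 / 277.95 = 1.972 mol
selectivity = 4.387/(4.387+1.972) × 100 = 68.99 %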